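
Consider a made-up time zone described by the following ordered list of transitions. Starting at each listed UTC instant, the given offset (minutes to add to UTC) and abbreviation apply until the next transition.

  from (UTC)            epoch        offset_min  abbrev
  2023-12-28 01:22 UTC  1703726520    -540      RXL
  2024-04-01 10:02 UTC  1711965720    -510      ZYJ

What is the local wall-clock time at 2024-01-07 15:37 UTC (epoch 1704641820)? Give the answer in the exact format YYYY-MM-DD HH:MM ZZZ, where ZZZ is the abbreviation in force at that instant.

2024-01-07 06:37 RXL

Query: 2024-01-07 15:37 UTC
Rule 1/2 (RXL, -09:00): 2023-12-28 01:22 UTC ≤ query < 2024-04-01 10:02 UTC
15·60 + 37 - 540 = 397 min
397 = 0·1440 + 397; 397 = 6·60 + 37 → 06:37, same day
→ 2024-01-07 06:37 RXL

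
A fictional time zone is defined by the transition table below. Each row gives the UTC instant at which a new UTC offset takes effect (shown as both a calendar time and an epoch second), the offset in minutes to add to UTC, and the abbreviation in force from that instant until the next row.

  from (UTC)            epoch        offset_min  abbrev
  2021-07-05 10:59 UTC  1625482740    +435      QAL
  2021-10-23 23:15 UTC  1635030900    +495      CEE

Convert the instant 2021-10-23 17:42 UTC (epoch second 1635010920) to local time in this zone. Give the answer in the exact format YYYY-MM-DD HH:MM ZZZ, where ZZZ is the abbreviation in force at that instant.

2021-10-24 00:57 QAL

Query: 2021-10-23 17:42 UTC
Rule 1/2 (QAL, +07:15): 2021-07-05 10:59 UTC ≤ query < 2021-10-23 23:15 UTC
17·60 + 42 + 435 = 1497 min
1497 = 1·1440 + 57; 57 = 0·60 + 57 → 00:57, 2021-10-23 + 1 day = 2021-10-24
→ 2021-10-24 00:57 QAL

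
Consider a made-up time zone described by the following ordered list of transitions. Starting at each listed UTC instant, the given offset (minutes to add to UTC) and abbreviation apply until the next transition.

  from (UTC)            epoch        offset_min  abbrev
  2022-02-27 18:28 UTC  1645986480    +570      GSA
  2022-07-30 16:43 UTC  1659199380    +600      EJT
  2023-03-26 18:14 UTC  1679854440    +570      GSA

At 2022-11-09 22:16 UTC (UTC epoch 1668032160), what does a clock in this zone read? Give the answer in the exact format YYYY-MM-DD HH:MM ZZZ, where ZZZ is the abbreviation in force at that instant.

2022-11-10 08:16 EJT

Query: 2022-11-09 22:16 UTC
Rule 2/3 (EJT, +10:00): 2022-07-30 16:43 UTC ≤ query < 2023-03-26 18:14 UTC
22·60 + 16 + 600 = 1936 min
1936 = 1·1440 + 496; 496 = 8·60 + 16 → 08:16, 2022-11-09 + 1 day = 2022-11-10
→ 2022-11-10 08:16 EJT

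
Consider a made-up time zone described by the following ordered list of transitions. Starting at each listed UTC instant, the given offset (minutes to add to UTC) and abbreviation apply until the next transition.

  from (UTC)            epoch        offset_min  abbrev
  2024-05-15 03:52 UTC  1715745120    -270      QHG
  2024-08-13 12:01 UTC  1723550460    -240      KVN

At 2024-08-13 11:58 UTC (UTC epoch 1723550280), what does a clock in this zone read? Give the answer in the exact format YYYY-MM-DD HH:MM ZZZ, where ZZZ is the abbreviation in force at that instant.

2024-08-13 07:28 QHG

Query: 2024-08-13 11:58 UTC
Rule 1/2 (QHG, -04:30): 2024-05-15 03:52 UTC ≤ query < 2024-08-13 12:01 UTC
11·60 + 58 - 270 = 448 min
448 = 0·1440 + 448; 448 = 7·60 + 28 → 07:28, same day
→ 2024-08-13 07:28 QHG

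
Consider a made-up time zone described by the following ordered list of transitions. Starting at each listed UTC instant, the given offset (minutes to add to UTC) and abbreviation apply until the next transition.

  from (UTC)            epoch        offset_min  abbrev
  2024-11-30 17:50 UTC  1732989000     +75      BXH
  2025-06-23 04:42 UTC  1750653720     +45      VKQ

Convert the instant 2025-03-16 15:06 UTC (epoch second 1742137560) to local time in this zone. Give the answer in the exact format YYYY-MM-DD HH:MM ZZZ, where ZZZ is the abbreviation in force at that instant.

2025-03-16 16:21 BXH

Query: 2025-03-16 15:06 UTC
Rule 1/2 (BXH, +01:15): 2024-11-30 17:50 UTC ≤ query < 2025-06-23 04:42 UTC
15·60 + 6 + 75 = 981 min
981 = 0·1440 + 981; 981 = 16·60 + 21 → 16:21, same day
→ 2025-03-16 16:21 BXH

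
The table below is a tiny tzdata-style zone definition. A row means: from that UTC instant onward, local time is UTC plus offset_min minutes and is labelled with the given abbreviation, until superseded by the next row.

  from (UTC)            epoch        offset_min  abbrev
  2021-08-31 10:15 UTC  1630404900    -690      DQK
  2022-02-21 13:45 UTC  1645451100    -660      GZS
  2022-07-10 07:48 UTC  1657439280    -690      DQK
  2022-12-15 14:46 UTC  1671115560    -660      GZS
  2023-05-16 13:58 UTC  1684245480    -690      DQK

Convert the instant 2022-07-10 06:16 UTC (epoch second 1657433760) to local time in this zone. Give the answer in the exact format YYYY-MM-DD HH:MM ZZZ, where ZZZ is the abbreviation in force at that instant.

Query: 2022-07-10 06:16 UTC
Rule 2/5 (GZS, -11:00): 2022-02-21 13:45 UTC ≤ query < 2022-07-10 07:48 UTC
6·60 + 16 - 660 = -284 min
-284 = -1·1440 + 1156; 1156 = 19·60 + 16 → 19:16, 2022-07-10 - 1 day = 2022-07-09
→ 2022-07-09 19:16 GZS

2022-07-09 19:16 GZS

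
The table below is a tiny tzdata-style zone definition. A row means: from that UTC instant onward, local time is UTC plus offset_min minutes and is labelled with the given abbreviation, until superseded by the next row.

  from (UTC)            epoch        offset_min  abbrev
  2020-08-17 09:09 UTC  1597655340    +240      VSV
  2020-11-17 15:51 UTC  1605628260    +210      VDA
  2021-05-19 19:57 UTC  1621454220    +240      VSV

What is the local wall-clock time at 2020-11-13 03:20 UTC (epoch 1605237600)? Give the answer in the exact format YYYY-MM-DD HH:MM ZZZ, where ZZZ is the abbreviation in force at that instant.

2020-11-13 07:20 VSV

Query: 2020-11-13 03:20 UTC
Rule 1/3 (VSV, +04:00): 2020-08-17 09:09 UTC ≤ query < 2020-11-17 15:51 UTC
3·60 + 20 + 240 = 440 min
440 = 0·1440 + 440; 440 = 7·60 + 20 → 07:20, same day
→ 2020-11-13 07:20 VSV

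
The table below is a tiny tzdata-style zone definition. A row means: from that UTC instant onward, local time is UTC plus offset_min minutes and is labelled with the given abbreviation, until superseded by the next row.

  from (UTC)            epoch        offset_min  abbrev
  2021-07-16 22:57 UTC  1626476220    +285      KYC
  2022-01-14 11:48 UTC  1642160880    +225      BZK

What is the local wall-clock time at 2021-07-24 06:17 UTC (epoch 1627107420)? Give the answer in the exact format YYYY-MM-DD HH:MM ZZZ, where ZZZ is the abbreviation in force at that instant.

2021-07-24 11:02 KYC

Query: 2021-07-24 06:17 UTC
Rule 1/2 (KYC, +04:45): 2021-07-16 22:57 UTC ≤ query < 2022-01-14 11:48 UTC
6·60 + 17 + 285 = 662 min
662 = 0·1440 + 662; 662 = 11·60 + 2 → 11:02, same day
→ 2021-07-24 11:02 KYC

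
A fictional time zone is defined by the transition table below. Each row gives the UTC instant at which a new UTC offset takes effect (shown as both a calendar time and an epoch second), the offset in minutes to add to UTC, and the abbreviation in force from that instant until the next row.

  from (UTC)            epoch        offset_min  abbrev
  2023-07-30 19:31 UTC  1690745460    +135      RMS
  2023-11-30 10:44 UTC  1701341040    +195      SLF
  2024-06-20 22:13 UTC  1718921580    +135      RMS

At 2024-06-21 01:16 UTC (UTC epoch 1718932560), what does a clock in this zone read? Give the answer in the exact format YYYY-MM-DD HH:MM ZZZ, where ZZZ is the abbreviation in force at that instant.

Query: 2024-06-21 01:16 UTC
Rule 3/3 (RMS, +02:15): 2024-06-20 22:13 UTC ≤ query < +∞
1·60 + 16 + 135 = 211 min
211 = 0·1440 + 211; 211 = 3·60 + 31 → 03:31, same day
→ 2024-06-21 03:31 RMS

2024-06-21 03:31 RMS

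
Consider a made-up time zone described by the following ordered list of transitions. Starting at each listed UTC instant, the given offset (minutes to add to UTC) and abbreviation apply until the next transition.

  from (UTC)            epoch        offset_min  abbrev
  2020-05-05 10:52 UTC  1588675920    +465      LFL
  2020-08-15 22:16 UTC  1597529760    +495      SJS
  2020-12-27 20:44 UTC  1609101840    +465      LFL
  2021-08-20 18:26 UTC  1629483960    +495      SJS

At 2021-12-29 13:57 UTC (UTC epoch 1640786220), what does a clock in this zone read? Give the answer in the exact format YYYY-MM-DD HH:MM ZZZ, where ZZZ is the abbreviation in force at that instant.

Query: 2021-12-29 13:57 UTC
Rule 4/4 (SJS, +08:15): 2021-08-20 18:26 UTC ≤ query < +∞
13·60 + 57 + 495 = 1332 min
1332 = 0·1440 + 1332; 1332 = 22·60 + 12 → 22:12, same day
→ 2021-12-29 22:12 SJS

2021-12-29 22:12 SJS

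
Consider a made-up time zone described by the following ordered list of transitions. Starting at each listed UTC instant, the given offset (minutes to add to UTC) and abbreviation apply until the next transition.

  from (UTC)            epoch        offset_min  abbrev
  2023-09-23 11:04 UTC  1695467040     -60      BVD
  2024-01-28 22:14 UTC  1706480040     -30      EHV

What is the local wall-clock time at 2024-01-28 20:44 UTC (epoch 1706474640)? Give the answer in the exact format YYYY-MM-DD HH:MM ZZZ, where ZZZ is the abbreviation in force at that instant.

2024-01-28 19:44 BVD

Query: 2024-01-28 20:44 UTC
Rule 1/2 (BVD, -01:00): 2023-09-23 11:04 UTC ≤ query < 2024-01-28 22:14 UTC
20·60 + 44 - 60 = 1184 min
1184 = 0·1440 + 1184; 1184 = 19·60 + 44 → 19:44, same day
→ 2024-01-28 19:44 BVD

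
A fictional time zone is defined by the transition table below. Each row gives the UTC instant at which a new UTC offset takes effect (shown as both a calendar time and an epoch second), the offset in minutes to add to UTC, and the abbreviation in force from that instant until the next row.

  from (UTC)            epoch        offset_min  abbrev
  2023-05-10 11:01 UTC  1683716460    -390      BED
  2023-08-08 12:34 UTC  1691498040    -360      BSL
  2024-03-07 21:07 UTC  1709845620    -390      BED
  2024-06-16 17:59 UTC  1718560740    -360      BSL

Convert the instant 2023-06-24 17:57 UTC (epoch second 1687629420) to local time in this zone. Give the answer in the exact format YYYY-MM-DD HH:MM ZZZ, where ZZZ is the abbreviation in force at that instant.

Query: 2023-06-24 17:57 UTC
Rule 1/4 (BED, -06:30): 2023-05-10 11:01 UTC ≤ query < 2023-08-08 12:34 UTC
17·60 + 57 - 390 = 687 min
687 = 0·1440 + 687; 687 = 11·60 + 27 → 11:27, same day
→ 2023-06-24 11:27 BED

2023-06-24 11:27 BED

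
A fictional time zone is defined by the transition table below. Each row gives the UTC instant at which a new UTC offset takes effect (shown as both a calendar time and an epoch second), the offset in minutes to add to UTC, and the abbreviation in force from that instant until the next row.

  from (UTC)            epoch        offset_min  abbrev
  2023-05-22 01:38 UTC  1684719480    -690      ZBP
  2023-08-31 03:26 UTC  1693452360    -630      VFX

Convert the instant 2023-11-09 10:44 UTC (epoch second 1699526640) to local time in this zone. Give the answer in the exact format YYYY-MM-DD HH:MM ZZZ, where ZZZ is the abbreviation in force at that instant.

2023-11-09 00:14 VFX

Query: 2023-11-09 10:44 UTC
Rule 2/2 (VFX, -10:30): 2023-08-31 03:26 UTC ≤ query < +∞
10·60 + 44 - 630 = 14 min
14 = 0·1440 + 14; 14 = 0·60 + 14 → 00:14, same day
→ 2023-11-09 00:14 VFX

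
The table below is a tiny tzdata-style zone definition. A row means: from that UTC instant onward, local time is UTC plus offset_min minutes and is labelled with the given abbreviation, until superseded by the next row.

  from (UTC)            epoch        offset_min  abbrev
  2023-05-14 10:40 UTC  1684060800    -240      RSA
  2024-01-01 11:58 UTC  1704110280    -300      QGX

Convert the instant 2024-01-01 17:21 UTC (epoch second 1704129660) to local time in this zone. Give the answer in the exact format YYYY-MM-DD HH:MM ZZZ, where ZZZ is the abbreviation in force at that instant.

2024-01-01 12:21 QGX

Query: 2024-01-01 17:21 UTC
Rule 2/2 (QGX, -05:00): 2024-01-01 11:58 UTC ≤ query < +∞
17·60 + 21 - 300 = 741 min
741 = 0·1440 + 741; 741 = 12·60 + 21 → 12:21, same day
→ 2024-01-01 12:21 QGX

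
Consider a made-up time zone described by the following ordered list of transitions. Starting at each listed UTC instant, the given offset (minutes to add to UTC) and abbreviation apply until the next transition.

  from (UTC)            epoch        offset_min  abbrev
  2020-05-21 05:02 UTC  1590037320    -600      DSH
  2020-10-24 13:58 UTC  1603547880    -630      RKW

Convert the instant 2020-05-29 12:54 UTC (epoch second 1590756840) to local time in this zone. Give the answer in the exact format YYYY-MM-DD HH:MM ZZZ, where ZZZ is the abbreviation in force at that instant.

Query: 2020-05-29 12:54 UTC
Rule 1/2 (DSH, -10:00): 2020-05-21 05:02 UTC ≤ query < 2020-10-24 13:58 UTC
12·60 + 54 - 600 = 174 min
174 = 0·1440 + 174; 174 = 2·60 + 54 → 02:54, same day
→ 2020-05-29 02:54 DSH

2020-05-29 02:54 DSH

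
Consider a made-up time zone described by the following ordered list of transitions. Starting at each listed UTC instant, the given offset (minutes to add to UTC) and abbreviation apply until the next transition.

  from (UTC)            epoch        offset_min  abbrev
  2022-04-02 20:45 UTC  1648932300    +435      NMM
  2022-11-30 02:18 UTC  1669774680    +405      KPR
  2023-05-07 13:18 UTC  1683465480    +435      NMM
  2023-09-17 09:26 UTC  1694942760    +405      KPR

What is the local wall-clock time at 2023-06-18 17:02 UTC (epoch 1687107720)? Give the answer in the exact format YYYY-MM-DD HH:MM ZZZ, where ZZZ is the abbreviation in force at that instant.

2023-06-19 00:17 NMM

Query: 2023-06-18 17:02 UTC
Rule 3/4 (NMM, +07:15): 2023-05-07 13:18 UTC ≤ query < 2023-09-17 09:26 UTC
17·60 + 2 + 435 = 1457 min
1457 = 1·1440 + 17; 17 = 0·60 + 17 → 00:17, 2023-06-18 + 1 day = 2023-06-19
→ 2023-06-19 00:17 NMM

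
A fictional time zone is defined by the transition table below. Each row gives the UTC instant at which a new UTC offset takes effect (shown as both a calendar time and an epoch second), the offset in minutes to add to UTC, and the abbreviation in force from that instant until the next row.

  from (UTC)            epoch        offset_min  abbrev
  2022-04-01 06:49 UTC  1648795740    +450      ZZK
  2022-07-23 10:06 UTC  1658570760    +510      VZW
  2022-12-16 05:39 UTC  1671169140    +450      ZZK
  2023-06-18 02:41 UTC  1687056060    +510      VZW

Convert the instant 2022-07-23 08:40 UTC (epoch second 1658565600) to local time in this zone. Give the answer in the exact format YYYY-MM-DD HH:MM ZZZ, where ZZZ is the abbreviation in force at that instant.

2022-07-23 16:10 ZZK

Query: 2022-07-23 08:40 UTC
Rule 1/4 (ZZK, +07:30): 2022-04-01 06:49 UTC ≤ query < 2022-07-23 10:06 UTC
8·60 + 40 + 450 = 970 min
970 = 0·1440 + 970; 970 = 16·60 + 10 → 16:10, same day
→ 2022-07-23 16:10 ZZK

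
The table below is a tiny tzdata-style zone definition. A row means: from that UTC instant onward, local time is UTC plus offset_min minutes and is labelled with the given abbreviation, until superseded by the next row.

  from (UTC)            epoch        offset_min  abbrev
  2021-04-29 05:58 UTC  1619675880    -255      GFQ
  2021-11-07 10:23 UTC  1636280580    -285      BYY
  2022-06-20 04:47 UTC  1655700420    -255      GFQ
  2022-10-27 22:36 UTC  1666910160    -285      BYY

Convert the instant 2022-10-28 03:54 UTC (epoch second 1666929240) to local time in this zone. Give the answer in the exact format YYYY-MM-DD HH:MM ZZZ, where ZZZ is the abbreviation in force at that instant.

2022-10-27 23:09 BYY

Query: 2022-10-28 03:54 UTC
Rule 4/4 (BYY, -04:45): 2022-10-27 22:36 UTC ≤ query < +∞
3·60 + 54 - 285 = -51 min
-51 = -1·1440 + 1389; 1389 = 23·60 + 9 → 23:09, 2022-10-28 - 1 day = 2022-10-27
→ 2022-10-27 23:09 BYY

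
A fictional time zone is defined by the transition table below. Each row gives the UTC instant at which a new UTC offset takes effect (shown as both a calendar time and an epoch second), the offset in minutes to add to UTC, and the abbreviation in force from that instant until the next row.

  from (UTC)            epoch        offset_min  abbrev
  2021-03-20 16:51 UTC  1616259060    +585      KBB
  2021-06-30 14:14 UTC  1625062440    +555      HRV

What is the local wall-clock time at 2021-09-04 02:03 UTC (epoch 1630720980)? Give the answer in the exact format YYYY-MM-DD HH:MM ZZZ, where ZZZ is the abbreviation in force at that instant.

2021-09-04 11:18 HRV

Query: 2021-09-04 02:03 UTC
Rule 2/2 (HRV, +09:15): 2021-06-30 14:14 UTC ≤ query < +∞
2·60 + 3 + 555 = 678 min
678 = 0·1440 + 678; 678 = 11·60 + 18 → 11:18, same day
→ 2021-09-04 11:18 HRV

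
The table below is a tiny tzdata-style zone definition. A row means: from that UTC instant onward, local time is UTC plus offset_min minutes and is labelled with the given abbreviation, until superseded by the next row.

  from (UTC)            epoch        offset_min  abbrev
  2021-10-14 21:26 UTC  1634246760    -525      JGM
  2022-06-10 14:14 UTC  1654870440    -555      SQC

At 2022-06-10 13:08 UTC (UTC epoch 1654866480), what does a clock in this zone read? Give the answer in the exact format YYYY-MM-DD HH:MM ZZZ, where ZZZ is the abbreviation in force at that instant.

Query: 2022-06-10 13:08 UTC
Rule 1/2 (JGM, -08:45): 2021-10-14 21:26 UTC ≤ query < 2022-06-10 14:14 UTC
13·60 + 8 - 525 = 263 min
263 = 0·1440 + 263; 263 = 4·60 + 23 → 04:23, same day
→ 2022-06-10 04:23 JGM

2022-06-10 04:23 JGM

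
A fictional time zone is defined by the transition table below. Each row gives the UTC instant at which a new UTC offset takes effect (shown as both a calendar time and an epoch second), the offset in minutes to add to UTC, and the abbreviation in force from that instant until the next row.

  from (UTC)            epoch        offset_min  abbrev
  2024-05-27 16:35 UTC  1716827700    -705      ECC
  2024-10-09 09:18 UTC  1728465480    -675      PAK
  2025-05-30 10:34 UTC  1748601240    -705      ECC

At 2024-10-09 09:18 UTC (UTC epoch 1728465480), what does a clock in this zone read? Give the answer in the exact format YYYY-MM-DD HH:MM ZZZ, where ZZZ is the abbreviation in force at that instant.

2024-10-08 22:03 PAK

Query: 2024-10-09 09:18 UTC
Rule 2/3 (PAK, -11:15): 2024-10-09 09:18 UTC ≤ query < 2025-05-30 10:34 UTC
9·60 + 18 - 675 = -117 min
-117 = -1·1440 + 1323; 1323 = 22·60 + 3 → 22:03, 2024-10-09 - 1 day = 2024-10-08
→ 2024-10-08 22:03 PAK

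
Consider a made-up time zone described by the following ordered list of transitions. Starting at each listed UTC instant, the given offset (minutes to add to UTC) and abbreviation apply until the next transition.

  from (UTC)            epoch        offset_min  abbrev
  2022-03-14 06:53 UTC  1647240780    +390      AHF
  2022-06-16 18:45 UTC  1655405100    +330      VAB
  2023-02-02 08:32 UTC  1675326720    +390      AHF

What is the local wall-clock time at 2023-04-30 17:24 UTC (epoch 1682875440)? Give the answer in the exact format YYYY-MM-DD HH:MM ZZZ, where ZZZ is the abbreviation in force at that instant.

Query: 2023-04-30 17:24 UTC
Rule 3/3 (AHF, +06:30): 2023-02-02 08:32 UTC ≤ query < +∞
17·60 + 24 + 390 = 1434 min
1434 = 0·1440 + 1434; 1434 = 23·60 + 54 → 23:54, same day
→ 2023-04-30 23:54 AHF

2023-04-30 23:54 AHF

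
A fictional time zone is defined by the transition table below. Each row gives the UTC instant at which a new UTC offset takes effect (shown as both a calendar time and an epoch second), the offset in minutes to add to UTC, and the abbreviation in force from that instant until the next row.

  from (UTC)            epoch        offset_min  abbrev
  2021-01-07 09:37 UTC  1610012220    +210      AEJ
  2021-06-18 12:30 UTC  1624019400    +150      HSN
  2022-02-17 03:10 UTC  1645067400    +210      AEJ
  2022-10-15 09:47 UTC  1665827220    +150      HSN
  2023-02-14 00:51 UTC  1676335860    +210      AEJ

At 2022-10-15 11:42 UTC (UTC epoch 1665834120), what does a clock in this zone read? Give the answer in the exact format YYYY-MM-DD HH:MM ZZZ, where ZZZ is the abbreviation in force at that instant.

2022-10-15 14:12 HSN

Query: 2022-10-15 11:42 UTC
Rule 4/5 (HSN, +02:30): 2022-10-15 09:47 UTC ≤ query < 2023-02-14 00:51 UTC
11·60 + 42 + 150 = 852 min
852 = 0·1440 + 852; 852 = 14·60 + 12 → 14:12, same day
→ 2022-10-15 14:12 HSN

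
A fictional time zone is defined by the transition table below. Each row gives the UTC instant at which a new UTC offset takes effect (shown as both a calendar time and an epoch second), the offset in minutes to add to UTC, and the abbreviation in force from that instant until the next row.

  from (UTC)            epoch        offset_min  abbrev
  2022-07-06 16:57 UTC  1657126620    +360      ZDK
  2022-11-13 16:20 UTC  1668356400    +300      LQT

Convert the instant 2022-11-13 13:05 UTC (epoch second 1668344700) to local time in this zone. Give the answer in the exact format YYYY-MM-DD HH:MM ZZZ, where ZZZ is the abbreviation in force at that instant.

Query: 2022-11-13 13:05 UTC
Rule 1/2 (ZDK, +06:00): 2022-07-06 16:57 UTC ≤ query < 2022-11-13 16:20 UTC
13·60 + 5 + 360 = 1145 min
1145 = 0·1440 + 1145; 1145 = 19·60 + 5 → 19:05, same day
→ 2022-11-13 19:05 ZDK

2022-11-13 19:05 ZDK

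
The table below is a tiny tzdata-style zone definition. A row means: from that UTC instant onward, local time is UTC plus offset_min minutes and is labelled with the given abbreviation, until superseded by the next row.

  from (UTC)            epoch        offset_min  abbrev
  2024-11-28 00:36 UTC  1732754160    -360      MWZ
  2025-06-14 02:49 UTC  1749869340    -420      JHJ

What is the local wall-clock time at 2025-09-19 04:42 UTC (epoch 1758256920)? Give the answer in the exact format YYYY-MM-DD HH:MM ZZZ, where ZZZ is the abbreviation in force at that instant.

Query: 2025-09-19 04:42 UTC
Rule 2/2 (JHJ, -07:00): 2025-06-14 02:49 UTC ≤ query < +∞
4·60 + 42 - 420 = -138 min
-138 = -1·1440 + 1302; 1302 = 21·60 + 42 → 21:42, 2025-09-19 - 1 day = 2025-09-18
→ 2025-09-18 21:42 JHJ

2025-09-18 21:42 JHJ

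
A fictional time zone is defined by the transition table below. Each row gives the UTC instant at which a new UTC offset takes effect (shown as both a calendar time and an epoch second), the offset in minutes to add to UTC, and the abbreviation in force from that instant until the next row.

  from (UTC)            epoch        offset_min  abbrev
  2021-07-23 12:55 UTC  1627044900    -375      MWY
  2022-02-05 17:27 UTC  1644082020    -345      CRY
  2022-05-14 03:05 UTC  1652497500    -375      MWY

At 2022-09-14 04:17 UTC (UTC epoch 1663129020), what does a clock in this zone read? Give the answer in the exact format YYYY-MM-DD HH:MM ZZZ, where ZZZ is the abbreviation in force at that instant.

2022-09-13 22:02 MWY

Query: 2022-09-14 04:17 UTC
Rule 3/3 (MWY, -06:15): 2022-05-14 03:05 UTC ≤ query < +∞
4·60 + 17 - 375 = -118 min
-118 = -1·1440 + 1322; 1322 = 22·60 + 2 → 22:02, 2022-09-14 - 1 day = 2022-09-13
→ 2022-09-13 22:02 MWY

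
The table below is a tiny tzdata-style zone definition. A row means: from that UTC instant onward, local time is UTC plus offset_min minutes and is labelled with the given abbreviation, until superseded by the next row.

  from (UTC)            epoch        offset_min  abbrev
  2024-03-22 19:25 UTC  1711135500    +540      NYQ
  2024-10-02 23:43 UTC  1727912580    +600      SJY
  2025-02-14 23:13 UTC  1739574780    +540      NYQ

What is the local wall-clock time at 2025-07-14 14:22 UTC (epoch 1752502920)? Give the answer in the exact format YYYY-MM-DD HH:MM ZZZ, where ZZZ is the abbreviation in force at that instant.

Query: 2025-07-14 14:22 UTC
Rule 3/3 (NYQ, +09:00): 2025-02-14 23:13 UTC ≤ query < +∞
14·60 + 22 + 540 = 1402 min
1402 = 0·1440 + 1402; 1402 = 23·60 + 22 → 23:22, same day
→ 2025-07-14 23:22 NYQ

2025-07-14 23:22 NYQ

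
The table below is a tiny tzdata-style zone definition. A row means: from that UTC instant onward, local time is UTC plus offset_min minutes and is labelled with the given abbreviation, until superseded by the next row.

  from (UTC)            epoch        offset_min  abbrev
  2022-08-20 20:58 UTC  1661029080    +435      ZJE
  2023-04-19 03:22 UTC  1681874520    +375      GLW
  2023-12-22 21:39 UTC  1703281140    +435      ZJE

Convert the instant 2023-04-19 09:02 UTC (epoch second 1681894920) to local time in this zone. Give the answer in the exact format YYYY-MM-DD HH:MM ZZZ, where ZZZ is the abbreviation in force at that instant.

2023-04-19 15:17 GLW

Query: 2023-04-19 09:02 UTC
Rule 2/3 (GLW, +06:15): 2023-04-19 03:22 UTC ≤ query < 2023-12-22 21:39 UTC
9·60 + 2 + 375 = 917 min
917 = 0·1440 + 917; 917 = 15·60 + 17 → 15:17, same day
→ 2023-04-19 15:17 GLW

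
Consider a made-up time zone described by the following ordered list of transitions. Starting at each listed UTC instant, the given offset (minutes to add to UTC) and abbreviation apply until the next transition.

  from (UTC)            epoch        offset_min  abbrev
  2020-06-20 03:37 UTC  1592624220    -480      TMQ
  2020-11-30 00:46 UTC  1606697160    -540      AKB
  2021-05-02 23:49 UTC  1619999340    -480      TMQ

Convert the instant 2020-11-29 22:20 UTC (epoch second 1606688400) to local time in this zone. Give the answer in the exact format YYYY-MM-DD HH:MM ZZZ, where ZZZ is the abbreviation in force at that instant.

2020-11-29 14:20 TMQ

Query: 2020-11-29 22:20 UTC
Rule 1/3 (TMQ, -08:00): 2020-06-20 03:37 UTC ≤ query < 2020-11-30 00:46 UTC
22·60 + 20 - 480 = 860 min
860 = 0·1440 + 860; 860 = 14·60 + 20 → 14:20, same day
→ 2020-11-29 14:20 TMQ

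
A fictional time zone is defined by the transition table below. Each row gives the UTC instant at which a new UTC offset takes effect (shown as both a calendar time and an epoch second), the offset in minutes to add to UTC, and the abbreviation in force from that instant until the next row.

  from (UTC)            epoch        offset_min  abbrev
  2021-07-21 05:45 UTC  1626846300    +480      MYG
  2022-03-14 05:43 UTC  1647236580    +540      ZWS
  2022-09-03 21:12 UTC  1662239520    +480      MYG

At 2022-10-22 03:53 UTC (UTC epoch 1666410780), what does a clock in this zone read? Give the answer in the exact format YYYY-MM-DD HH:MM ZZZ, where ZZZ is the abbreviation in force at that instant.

Query: 2022-10-22 03:53 UTC
Rule 3/3 (MYG, +08:00): 2022-09-03 21:12 UTC ≤ query < +∞
3·60 + 53 + 480 = 713 min
713 = 0·1440 + 713; 713 = 11·60 + 53 → 11:53, same day
→ 2022-10-22 11:53 MYG

2022-10-22 11:53 MYG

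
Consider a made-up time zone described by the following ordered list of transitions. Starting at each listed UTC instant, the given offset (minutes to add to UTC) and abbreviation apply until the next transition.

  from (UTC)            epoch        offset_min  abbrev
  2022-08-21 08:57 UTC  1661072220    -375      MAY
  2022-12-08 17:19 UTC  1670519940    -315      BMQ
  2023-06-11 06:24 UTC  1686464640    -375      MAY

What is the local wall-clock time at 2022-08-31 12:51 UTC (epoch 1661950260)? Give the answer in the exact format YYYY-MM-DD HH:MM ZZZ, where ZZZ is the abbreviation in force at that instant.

2022-08-31 06:36 MAY

Query: 2022-08-31 12:51 UTC
Rule 1/3 (MAY, -06:15): 2022-08-21 08:57 UTC ≤ query < 2022-12-08 17:19 UTC
12·60 + 51 - 375 = 396 min
396 = 0·1440 + 396; 396 = 6·60 + 36 → 06:36, same day
→ 2022-08-31 06:36 MAY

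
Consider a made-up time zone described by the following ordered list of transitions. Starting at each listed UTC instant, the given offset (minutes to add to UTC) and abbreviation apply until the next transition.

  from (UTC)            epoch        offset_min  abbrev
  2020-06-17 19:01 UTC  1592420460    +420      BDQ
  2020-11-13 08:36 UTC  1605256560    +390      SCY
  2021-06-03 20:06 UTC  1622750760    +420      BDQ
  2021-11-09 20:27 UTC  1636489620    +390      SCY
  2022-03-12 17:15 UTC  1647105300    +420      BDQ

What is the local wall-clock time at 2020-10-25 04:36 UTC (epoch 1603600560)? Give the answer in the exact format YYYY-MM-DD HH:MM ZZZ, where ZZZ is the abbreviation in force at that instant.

Query: 2020-10-25 04:36 UTC
Rule 1/5 (BDQ, +07:00): 2020-06-17 19:01 UTC ≤ query < 2020-11-13 08:36 UTC
4·60 + 36 + 420 = 696 min
696 = 0·1440 + 696; 696 = 11·60 + 36 → 11:36, same day
→ 2020-10-25 11:36 BDQ

2020-10-25 11:36 BDQ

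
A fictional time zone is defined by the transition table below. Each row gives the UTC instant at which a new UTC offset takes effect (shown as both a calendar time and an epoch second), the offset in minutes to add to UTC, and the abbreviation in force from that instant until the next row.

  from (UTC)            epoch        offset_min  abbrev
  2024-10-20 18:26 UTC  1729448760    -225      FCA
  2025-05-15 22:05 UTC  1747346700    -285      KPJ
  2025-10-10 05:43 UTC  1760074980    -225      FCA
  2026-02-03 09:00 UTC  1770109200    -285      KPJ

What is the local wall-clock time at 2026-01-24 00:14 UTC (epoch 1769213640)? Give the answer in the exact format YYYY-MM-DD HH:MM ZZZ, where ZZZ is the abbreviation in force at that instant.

Query: 2026-01-24 00:14 UTC
Rule 3/4 (FCA, -03:45): 2025-10-10 05:43 UTC ≤ query < 2026-02-03 09:00 UTC
0·60 + 14 - 225 = -211 min
-211 = -1·1440 + 1229; 1229 = 20·60 + 29 → 20:29, 2026-01-24 - 1 day = 2026-01-23
→ 2026-01-23 20:29 FCA

2026-01-23 20:29 FCA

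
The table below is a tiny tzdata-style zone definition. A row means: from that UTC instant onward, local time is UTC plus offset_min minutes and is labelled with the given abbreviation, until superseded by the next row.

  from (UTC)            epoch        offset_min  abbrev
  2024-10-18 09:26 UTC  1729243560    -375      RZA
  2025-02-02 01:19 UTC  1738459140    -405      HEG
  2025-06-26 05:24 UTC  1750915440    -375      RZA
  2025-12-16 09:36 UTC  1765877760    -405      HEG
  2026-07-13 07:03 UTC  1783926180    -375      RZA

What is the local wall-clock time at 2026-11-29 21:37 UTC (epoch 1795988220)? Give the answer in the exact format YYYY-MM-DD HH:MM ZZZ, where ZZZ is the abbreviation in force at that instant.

Query: 2026-11-29 21:37 UTC
Rule 5/5 (RZA, -06:15): 2026-07-13 07:03 UTC ≤ query < +∞
21·60 + 37 - 375 = 922 min
922 = 0·1440 + 922; 922 = 15·60 + 22 → 15:22, same day
→ 2026-11-29 15:22 RZA

2026-11-29 15:22 RZA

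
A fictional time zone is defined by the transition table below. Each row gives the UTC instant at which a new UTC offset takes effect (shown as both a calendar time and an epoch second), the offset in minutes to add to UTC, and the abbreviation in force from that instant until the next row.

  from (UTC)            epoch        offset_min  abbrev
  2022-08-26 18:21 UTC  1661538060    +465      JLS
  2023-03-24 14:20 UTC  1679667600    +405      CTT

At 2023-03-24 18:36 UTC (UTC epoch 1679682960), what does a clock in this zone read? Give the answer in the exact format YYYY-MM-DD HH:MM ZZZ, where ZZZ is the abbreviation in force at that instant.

2023-03-25 01:21 CTT

Query: 2023-03-24 18:36 UTC
Rule 2/2 (CTT, +06:45): 2023-03-24 14:20 UTC ≤ query < +∞
18·60 + 36 + 405 = 1521 min
1521 = 1·1440 + 81; 81 = 1·60 + 21 → 01:21, 2023-03-24 + 1 day = 2023-03-25
→ 2023-03-25 01:21 CTT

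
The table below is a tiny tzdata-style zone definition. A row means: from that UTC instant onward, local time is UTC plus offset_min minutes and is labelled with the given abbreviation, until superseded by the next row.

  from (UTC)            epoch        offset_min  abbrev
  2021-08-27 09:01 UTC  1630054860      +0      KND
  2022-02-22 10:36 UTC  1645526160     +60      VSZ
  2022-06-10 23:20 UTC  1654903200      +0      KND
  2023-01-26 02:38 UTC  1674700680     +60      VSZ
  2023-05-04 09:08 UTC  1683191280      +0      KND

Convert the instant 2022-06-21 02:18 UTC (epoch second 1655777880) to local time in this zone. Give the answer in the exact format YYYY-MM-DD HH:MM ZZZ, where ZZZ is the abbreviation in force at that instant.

2022-06-21 02:18 KND

Query: 2022-06-21 02:18 UTC
Rule 3/5 (KND, +00:00): 2022-06-10 23:20 UTC ≤ query < 2023-01-26 02:38 UTC
2·60 + 18 + 0 = 138 min
138 = 0·1440 + 138; 138 = 2·60 + 18 → 02:18, same day
→ 2022-06-21 02:18 KND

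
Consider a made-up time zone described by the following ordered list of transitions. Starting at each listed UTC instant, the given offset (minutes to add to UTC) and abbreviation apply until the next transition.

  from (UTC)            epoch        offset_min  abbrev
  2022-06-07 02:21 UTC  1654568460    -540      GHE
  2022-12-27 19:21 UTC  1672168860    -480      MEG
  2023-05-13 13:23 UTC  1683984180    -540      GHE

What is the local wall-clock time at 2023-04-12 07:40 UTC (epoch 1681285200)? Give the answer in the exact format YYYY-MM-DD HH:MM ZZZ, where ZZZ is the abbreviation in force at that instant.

2023-04-11 23:40 MEG

Query: 2023-04-12 07:40 UTC
Rule 2/3 (MEG, -08:00): 2022-12-27 19:21 UTC ≤ query < 2023-05-13 13:23 UTC
7·60 + 40 - 480 = -20 min
-20 = -1·1440 + 1420; 1420 = 23·60 + 40 → 23:40, 2023-04-12 - 1 day = 2023-04-11
→ 2023-04-11 23:40 MEG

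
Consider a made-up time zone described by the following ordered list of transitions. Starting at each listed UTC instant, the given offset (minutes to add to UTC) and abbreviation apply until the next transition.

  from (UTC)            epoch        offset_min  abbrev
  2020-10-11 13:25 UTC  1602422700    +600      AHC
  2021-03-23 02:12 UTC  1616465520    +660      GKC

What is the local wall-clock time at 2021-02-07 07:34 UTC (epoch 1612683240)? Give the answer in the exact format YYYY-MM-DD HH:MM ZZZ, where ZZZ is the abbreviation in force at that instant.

2021-02-07 17:34 AHC

Query: 2021-02-07 07:34 UTC
Rule 1/2 (AHC, +10:00): 2020-10-11 13:25 UTC ≤ query < 2021-03-23 02:12 UTC
7·60 + 34 + 600 = 1054 min
1054 = 0·1440 + 1054; 1054 = 17·60 + 34 → 17:34, same day
→ 2021-02-07 17:34 AHC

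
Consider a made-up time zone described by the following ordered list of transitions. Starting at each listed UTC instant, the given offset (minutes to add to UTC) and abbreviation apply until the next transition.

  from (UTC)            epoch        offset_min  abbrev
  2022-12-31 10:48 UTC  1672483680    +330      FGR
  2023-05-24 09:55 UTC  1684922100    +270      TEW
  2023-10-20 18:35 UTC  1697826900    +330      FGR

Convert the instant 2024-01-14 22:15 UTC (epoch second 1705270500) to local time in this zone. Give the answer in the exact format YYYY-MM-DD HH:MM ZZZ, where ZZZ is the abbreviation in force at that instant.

Query: 2024-01-14 22:15 UTC
Rule 3/3 (FGR, +05:30): 2023-10-20 18:35 UTC ≤ query < +∞
22·60 + 15 + 330 = 1665 min
1665 = 1·1440 + 225; 225 = 3·60 + 45 → 03:45, 2024-01-14 + 1 day = 2024-01-15
→ 2024-01-15 03:45 FGR

2024-01-15 03:45 FGR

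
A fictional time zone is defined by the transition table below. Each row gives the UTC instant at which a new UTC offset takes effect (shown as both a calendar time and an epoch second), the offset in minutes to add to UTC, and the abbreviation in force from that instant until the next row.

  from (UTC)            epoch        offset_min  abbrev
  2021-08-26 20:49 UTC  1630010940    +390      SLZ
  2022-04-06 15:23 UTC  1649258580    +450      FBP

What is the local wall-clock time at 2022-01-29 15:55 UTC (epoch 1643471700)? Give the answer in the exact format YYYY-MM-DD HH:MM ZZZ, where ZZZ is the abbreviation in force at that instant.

Query: 2022-01-29 15:55 UTC
Rule 1/2 (SLZ, +06:30): 2021-08-26 20:49 UTC ≤ query < 2022-04-06 15:23 UTC
15·60 + 55 + 390 = 1345 min
1345 = 0·1440 + 1345; 1345 = 22·60 + 25 → 22:25, same day
→ 2022-01-29 22:25 SLZ

2022-01-29 22:25 SLZ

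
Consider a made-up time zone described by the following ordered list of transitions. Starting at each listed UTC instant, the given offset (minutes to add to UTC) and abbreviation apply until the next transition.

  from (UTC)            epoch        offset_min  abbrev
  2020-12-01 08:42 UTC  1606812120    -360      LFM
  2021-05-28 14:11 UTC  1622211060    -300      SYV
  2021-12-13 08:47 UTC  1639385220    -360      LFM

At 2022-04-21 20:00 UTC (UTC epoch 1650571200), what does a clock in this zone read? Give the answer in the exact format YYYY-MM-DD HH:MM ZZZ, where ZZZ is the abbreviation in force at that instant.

Query: 2022-04-21 20:00 UTC
Rule 3/3 (LFM, -06:00): 2021-12-13 08:47 UTC ≤ query < +∞
20·60 + 0 - 360 = 840 min
840 = 0·1440 + 840; 840 = 14·60 + 0 → 14:00, same day
→ 2022-04-21 14:00 LFM

2022-04-21 14:00 LFM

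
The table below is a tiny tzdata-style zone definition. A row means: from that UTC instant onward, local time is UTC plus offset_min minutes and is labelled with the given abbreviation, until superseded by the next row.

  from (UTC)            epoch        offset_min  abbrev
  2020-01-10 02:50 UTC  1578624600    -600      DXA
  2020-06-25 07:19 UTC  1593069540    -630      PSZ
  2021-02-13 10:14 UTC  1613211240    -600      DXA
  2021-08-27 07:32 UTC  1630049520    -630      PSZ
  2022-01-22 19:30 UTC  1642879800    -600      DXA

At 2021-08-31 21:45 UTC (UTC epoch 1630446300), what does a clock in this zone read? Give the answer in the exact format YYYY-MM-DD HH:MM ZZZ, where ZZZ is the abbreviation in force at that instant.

2021-08-31 11:15 PSZ

Query: 2021-08-31 21:45 UTC
Rule 4/5 (PSZ, -10:30): 2021-08-27 07:32 UTC ≤ query < 2022-01-22 19:30 UTC
21·60 + 45 - 630 = 675 min
675 = 0·1440 + 675; 675 = 11·60 + 15 → 11:15, same day
→ 2021-08-31 11:15 PSZ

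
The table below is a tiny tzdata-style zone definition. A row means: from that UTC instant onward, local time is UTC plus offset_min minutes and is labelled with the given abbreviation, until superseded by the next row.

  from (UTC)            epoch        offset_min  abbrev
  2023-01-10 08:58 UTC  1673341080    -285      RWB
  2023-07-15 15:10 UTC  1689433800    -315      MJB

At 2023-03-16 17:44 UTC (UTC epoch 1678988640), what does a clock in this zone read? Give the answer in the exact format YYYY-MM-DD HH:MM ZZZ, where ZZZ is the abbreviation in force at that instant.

2023-03-16 12:59 RWB

Query: 2023-03-16 17:44 UTC
Rule 1/2 (RWB, -04:45): 2023-01-10 08:58 UTC ≤ query < 2023-07-15 15:10 UTC
17·60 + 44 - 285 = 779 min
779 = 0·1440 + 779; 779 = 12·60 + 59 → 12:59, same day
→ 2023-03-16 12:59 RWB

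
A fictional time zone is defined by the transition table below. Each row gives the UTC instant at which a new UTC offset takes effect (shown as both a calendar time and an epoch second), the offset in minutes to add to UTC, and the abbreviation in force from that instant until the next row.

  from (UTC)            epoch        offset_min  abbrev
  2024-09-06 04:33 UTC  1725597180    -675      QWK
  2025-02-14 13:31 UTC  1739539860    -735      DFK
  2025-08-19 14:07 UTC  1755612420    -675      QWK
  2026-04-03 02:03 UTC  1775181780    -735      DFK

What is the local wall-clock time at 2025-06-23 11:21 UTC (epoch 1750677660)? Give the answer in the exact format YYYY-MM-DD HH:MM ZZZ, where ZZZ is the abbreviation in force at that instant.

Query: 2025-06-23 11:21 UTC
Rule 2/4 (DFK, -12:15): 2025-02-14 13:31 UTC ≤ query < 2025-08-19 14:07 UTC
11·60 + 21 - 735 = -54 min
-54 = -1·1440 + 1386; 1386 = 23·60 + 6 → 23:06, 2025-06-23 - 1 day = 2025-06-22
→ 2025-06-22 23:06 DFK

2025-06-22 23:06 DFK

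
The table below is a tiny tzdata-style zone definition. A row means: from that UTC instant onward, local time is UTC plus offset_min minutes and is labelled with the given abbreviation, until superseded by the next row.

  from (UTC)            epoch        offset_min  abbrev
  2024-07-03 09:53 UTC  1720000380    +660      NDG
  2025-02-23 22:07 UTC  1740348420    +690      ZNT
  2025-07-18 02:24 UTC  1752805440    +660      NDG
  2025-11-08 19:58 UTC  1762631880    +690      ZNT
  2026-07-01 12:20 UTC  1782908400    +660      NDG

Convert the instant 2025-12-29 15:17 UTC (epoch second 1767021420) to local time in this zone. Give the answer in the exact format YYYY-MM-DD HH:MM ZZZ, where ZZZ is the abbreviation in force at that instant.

Query: 2025-12-29 15:17 UTC
Rule 4/5 (ZNT, +11:30): 2025-11-08 19:58 UTC ≤ query < 2026-07-01 12:20 UTC
15·60 + 17 + 690 = 1607 min
1607 = 1·1440 + 167; 167 = 2·60 + 47 → 02:47, 2025-12-29 + 1 day = 2025-12-30
→ 2025-12-30 02:47 ZNT

2025-12-30 02:47 ZNT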